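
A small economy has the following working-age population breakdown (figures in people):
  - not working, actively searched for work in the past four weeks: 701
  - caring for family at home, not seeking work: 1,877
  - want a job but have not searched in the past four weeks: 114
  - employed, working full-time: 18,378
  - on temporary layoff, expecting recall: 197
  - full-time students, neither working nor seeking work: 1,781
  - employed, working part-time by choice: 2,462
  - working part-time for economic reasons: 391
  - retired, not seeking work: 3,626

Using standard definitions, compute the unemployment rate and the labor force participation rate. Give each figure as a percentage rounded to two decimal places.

Employed = 18,378 + 2,462 + 391 = 21,231 (anyone who worked, including part-time for economic reasons, counts as employed).
Unemployed = 701 + 197 = 898 (jobless and actively searching, or on temporary layoff).
Labor force = 21,231 + 898 = 22,129.
Not in labor force = 1,877 + 114 + 1,781 + 3,626 = 7,398 (those not working and not actively searching are outside the labor force — including those who want a job but have given up searching).
Civilian working-age population = 22,129 + 7,398 = 29,527.
Unemployment rate = 898 / 22,129 = 4.06%.
Labor force participation rate = 22,129 / 29,527 = 74.94%.

Unemployment rate ≈ 4.06%; labor force participation rate ≈ 74.94%.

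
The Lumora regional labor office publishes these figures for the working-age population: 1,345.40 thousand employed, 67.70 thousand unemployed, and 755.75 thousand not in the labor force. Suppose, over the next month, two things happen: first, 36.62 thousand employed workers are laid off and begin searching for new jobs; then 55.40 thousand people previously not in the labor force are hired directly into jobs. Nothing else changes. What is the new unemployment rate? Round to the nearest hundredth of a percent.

New unemployment rate ≈ 7.10%.

Initially, labor force = 1,345.40 + 67.70 = 1,413.10 thousand, so u = 67.70/1,413.10 = 4.79%.
After the first change, employed falls and unemployed rises by 36.62; labor force unchanged → E = 1,308.78, U = 104.32, labor force = 1,413.10 thousand.
After the second change, employed and labor force both rise by 55.40; unemployed unchanged → E = 1,364.18, U = 104.32, labor force = 1,468.50 thousand.
New unemployment rate = 104.32 / 1,468.50 = 7.10%.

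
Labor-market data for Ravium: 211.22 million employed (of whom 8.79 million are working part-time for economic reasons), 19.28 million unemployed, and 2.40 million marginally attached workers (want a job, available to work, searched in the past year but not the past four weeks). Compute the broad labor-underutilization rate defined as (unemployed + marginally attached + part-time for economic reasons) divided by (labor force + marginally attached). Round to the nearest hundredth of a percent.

Labor force = 211.22 + 19.28 = 230.50 million.
Numerator = 19.28 + 2.40 + 8.79 = 30.47 million.
Denominator = 230.50 + 2.40 = 232.90 million.
Broad rate = 30.47 / 232.90 = 13.08%.

Broad underutilization rate ≈ 13.08%.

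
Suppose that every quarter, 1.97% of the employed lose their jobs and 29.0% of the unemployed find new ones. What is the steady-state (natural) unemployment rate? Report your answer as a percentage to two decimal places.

Steady-state unemployment rate ≈ 6.36%.

At steady state the flows balance: s·E = f·U, so U/(E+U) = s/(s+f).
u* = 1.97 / (1.97 + 29.0) = 1.97 / 30.97 = 6.36%.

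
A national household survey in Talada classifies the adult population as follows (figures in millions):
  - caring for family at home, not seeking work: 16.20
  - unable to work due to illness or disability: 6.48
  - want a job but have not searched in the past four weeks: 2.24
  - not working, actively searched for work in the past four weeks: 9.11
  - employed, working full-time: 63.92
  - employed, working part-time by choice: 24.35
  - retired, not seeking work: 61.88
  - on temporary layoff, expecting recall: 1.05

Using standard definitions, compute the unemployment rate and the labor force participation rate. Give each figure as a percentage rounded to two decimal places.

Employed = 63.92 + 24.35 = 88.27 million.
Unemployed = 9.11 + 1.05 = 10.16 million (jobless and actively searching, or on temporary layoff).
Labor force = 88.27 + 10.16 = 98.43 million.
Not in labor force = 16.20 + 6.48 + 2.24 + 61.88 = 86.80 million (those not working and not actively searching are outside the labor force — including those who want a job but have given up searching).
Civilian working-age population = 98.43 + 86.80 = 185.23 million.
Unemployment rate = 10.16 / 98.43 = 10.32%.
Labor force participation rate = 98.43 / 185.23 = 53.14%.

Unemployment rate ≈ 10.32%; labor force participation rate ≈ 53.14%.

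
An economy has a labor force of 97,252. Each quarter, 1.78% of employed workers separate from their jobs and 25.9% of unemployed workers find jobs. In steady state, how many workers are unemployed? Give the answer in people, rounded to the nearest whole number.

Steady-state unemployment rate u* = s/(s+f) = 1.78/(1.78+25.9) = 0.064306.
Unemployed = u* × labor force = 0.064306 × 97,252 ≈ 6,254.

About 6,254 are unemployed in steady state.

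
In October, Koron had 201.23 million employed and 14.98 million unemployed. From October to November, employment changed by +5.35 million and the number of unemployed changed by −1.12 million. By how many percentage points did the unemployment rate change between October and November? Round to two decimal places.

The unemployment rate changed by −0.64 percentage points.

October: labor force = 201.23 + 14.98 = 216.21; u = 14.98/216.21 = 6.93%.
November: labor force = 206.58 + 13.86 = 220.44; u = 13.86/220.44 = 6.29%.
Change = 6.29% − 6.93% = −0.64 pp.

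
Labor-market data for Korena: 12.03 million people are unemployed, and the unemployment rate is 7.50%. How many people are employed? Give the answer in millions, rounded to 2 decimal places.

About 148.37 million are employed.

Labor force = U / u = 12.03 / 0.0750 ≈ 160.40 million.
Employed = labor force − unemployed = 160.40 − 12.03 = 148.37 million.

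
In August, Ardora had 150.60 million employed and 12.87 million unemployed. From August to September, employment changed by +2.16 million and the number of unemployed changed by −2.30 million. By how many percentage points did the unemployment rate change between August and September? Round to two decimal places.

August: labor force = 150.60 + 12.87 = 163.47; u = 12.87/163.47 = 7.87%.
September: labor force = 152.76 + 10.57 = 163.33; u = 10.57/163.33 = 6.47%.
Change = 6.47% − 7.87% = −1.40 pp.

The unemployment rate changed by −1.40 percentage points.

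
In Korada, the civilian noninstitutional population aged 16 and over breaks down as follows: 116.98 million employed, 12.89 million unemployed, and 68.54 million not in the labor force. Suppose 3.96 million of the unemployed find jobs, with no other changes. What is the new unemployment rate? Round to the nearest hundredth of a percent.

New unemployment rate ≈ 6.88%.

Initially, labor force = 116.98 + 12.89 = 129.87 million, so u = 12.89/129.87 = 9.93%.
After the change, unemployed falls and employed rises by 3.96; labor force unchanged → E = 120.94, U = 8.93, labor force = 129.87 million.
New unemployment rate = 8.93 / 129.87 = 6.88%.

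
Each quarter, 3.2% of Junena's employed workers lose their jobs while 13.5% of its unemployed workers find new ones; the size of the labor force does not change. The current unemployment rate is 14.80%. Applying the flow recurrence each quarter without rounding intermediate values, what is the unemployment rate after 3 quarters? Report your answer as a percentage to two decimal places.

Unemployment rate after three quarters ≈ 16.64%.

With a fixed labor force, u_{t+1} = u_t + s·(1−u_t) − f·u_t = u_t·(1−s−f) + s.
Here 1−s−f = 0.833 and s = 0.032.
u_1 = 0.148000 × 0.833 + 0.032 = 0.155284.
u_2 = 0.155284 × 0.833 + 0.032 = 0.161352.
u_3 = 0.161352 × 0.833 + 0.032 = 0.166406.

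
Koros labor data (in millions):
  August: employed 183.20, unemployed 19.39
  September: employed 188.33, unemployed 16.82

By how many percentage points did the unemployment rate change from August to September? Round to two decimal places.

The unemployment rate changed by −1.37 percentage points.

August: labor force = 183.20 + 19.39 = 202.59; u = 19.39/202.59 = 9.57%.
September: labor force = 188.33 + 16.82 = 205.15; u = 16.82/205.15 = 8.20%.
Change = 8.20% − 9.57% = −1.37 pp.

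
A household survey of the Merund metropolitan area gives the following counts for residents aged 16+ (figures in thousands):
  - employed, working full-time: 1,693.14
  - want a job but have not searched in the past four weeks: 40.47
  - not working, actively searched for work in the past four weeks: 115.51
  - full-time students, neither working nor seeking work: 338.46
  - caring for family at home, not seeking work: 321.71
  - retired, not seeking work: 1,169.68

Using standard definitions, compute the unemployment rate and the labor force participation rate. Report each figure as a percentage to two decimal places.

Employed = 1,693.14 thousand.
Unemployed = 115.51 thousand.
Labor force = 1,693.14 + 115.51 = 1,808.65 thousand.
Not in labor force = 40.47 + 338.46 + 321.71 + 1,169.68 = 1,870.32 thousand (those not working and not actively searching are outside the labor force — including those who want a job but have given up searching).
Civilian working-age population = 1,808.65 + 1,870.32 = 3,678.97 thousand.
Unemployment rate = 115.51 / 1,808.65 = 6.39%.
Labor force participation rate = 1,808.65 / 3,678.97 = 49.16%.

Unemployment rate ≈ 6.39%; labor force participation rate ≈ 49.16%.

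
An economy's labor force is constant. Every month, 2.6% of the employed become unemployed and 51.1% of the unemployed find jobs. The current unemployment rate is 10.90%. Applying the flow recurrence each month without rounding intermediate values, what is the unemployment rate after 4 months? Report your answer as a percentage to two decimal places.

Unemployment rate after four months ≈ 5.12%.

With a fixed labor force, u_{t+1} = u_t + s·(1−u_t) − f·u_t = u_t·(1−s−f) + s.
Here 1−s−f = 0.463 and s = 0.026.
u_1 = 0.109000 × 0.463 + 0.026 = 0.076467.
u_2 = 0.076467 × 0.463 + 0.026 = 0.061404.
u_3 = 0.061404 × 0.463 + 0.026 = 0.054430.
u_4 = 0.054430 × 0.463 + 0.026 = 0.051201.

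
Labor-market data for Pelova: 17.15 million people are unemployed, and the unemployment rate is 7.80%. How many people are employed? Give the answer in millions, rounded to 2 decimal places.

Labor force = U / u = 17.15 / 0.0780 ≈ 219.87 million.
Employed = labor force − unemployed = 219.87 − 17.15 = 202.72 million.

About 202.72 million are employed.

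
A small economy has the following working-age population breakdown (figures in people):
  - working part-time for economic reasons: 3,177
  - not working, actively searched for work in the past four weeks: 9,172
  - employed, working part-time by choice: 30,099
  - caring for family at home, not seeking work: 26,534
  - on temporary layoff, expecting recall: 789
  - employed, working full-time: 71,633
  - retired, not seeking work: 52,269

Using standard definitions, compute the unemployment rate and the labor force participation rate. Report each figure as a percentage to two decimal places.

Unemployment rate ≈ 8.67%; labor force participation rate ≈ 59.31%.

Employed = 3,177 + 30,099 + 71,633 = 104,909 (anyone who worked, including part-time for economic reasons, counts as employed).
Unemployed = 9,172 + 789 = 9,961 (jobless and actively searching, or on temporary layoff).
Labor force = 104,909 + 9,961 = 114,870.
Not in labor force = 26,534 + 52,269 = 78,803 (those not working and not actively searching are outside the labor force).
Civilian working-age population = 114,870 + 78,803 = 193,673.
Unemployment rate = 9,961 / 114,870 = 8.67%.
Labor force participation rate = 114,870 / 193,673 = 59.31%.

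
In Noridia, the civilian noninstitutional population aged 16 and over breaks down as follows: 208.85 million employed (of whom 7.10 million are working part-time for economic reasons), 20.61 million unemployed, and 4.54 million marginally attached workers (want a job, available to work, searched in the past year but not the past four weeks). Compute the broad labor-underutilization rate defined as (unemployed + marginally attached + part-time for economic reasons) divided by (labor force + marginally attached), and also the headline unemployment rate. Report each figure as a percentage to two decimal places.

Broad underutilization rate ≈ 13.78%; headline unemployment rate ≈ 8.98%.

Labor force = 208.85 + 20.61 = 229.46 million.
Numerator = 20.61 + 4.54 + 7.10 = 32.25 million.
Denominator = 229.46 + 4.54 = 234.00 million.
Broad rate = 32.25 / 234.00 = 13.78%.
Headline unemployment rate = 20.61 / 229.46 = 8.98%.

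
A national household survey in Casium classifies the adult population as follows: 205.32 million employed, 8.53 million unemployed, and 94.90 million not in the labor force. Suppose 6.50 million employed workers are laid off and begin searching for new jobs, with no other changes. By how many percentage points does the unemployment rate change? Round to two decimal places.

The unemployment rate changes by +3.04 percentage points.

Initially, labor force = 205.32 + 8.53 = 213.85 million, so u = 8.53/213.85 = 3.99%.
After the change, employed falls and unemployed rises by 6.50; labor force unchanged → E = 198.82, U = 15.03, labor force = 213.85 million.
New unemployment rate = 15.03 / 213.85 = 7.03%.
Change = 7.03% − 3.99% = +3.04 percentage points.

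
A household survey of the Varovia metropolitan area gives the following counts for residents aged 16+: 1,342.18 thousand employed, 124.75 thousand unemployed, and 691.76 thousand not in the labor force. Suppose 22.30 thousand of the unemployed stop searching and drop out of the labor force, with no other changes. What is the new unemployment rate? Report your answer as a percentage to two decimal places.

New unemployment rate ≈ 7.09%.

Initially, labor force = 1,342.18 + 124.75 = 1,466.93 thousand, so u = 124.75/1,466.93 = 8.50%.
After the change, unemployed and labor force both fall by 22.30 → E = 1,342.18, U = 102.45, labor force = 1,444.63 thousand.
New unemployment rate = 102.45 / 1,444.63 = 7.09%.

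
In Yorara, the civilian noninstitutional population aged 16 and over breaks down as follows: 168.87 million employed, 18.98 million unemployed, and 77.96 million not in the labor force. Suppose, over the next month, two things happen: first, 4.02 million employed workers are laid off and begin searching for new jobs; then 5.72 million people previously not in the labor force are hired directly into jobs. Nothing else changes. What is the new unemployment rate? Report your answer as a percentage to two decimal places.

New unemployment rate ≈ 11.88%.

Initially, labor force = 168.87 + 18.98 = 187.85 million, so u = 18.98/187.85 = 10.10%.
After the first change, employed falls and unemployed rises by 4.02; labor force unchanged → E = 164.85, U = 23.00, labor force = 187.85 million.
After the second change, employed and labor force both rise by 5.72; unemployed unchanged → E = 170.57, U = 23.00, labor force = 193.57 million.
New unemployment rate = 23.00 / 193.57 = 11.88%.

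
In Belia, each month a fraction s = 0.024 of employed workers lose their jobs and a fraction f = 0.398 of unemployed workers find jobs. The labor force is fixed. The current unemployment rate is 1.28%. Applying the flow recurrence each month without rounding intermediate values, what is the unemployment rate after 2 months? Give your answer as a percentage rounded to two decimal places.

Unemployment rate after two months ≈ 4.21%.

With a fixed labor force, u_{t+1} = u_t + s·(1−u_t) − f·u_t = u_t·(1−s−f) + s.
Here 1−s−f = 0.578 and s = 0.024.
u_1 = 0.012800 × 0.578 + 0.024 = 0.031398.
u_2 = 0.031398 × 0.578 + 0.024 = 0.042148.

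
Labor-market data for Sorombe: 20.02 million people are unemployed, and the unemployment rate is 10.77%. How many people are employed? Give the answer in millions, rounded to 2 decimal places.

Labor force = U / u = 20.02 / 0.1077 ≈ 185.89 million.
Employed = labor force − unemployed = 185.89 − 20.02 = 165.87 million.

About 165.87 million are employed.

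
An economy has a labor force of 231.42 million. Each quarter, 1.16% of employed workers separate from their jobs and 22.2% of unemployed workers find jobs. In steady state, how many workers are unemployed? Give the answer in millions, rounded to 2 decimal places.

About 11.49 million are unemployed in steady state.

Steady-state unemployment rate u* = s/(s+f) = 1.16/(1.16+22.2) = 0.049658.
Unemployed = u* × labor force = 0.049658 × 231.42 ≈ 11.49 million.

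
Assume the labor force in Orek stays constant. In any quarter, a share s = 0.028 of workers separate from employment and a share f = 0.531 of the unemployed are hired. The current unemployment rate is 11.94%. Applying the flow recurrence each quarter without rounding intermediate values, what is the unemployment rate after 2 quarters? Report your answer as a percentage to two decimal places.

Unemployment rate after two quarters ≈ 6.36%.

With a fixed labor force, u_{t+1} = u_t + s·(1−u_t) − f·u_t = u_t·(1−s−f) + s.
Here 1−s−f = 0.441 and s = 0.028.
u_1 = 0.119400 × 0.441 + 0.028 = 0.080655.
u_2 = 0.080655 × 0.441 + 0.028 = 0.063569.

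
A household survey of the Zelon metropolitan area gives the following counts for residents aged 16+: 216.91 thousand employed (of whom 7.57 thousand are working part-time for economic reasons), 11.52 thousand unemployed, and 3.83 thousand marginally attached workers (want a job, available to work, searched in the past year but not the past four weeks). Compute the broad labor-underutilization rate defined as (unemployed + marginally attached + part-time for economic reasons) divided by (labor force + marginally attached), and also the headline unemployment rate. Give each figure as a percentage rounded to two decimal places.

Broad underutilization rate ≈ 9.87%; headline unemployment rate ≈ 5.04%.

Labor force = 216.91 + 11.52 = 228.43 thousand.
Numerator = 11.52 + 3.83 + 7.57 = 22.92 thousand.
Denominator = 228.43 + 3.83 = 232.26 thousand.
Broad rate = 22.92 / 232.26 = 9.87%.
Headline unemployment rate = 11.52 / 228.43 = 5.04%.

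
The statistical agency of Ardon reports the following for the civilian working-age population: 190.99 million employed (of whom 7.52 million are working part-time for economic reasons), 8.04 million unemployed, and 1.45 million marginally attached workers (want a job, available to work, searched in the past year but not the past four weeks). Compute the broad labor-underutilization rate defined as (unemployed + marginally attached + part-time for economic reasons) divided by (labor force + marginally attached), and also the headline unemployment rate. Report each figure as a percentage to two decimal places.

Broad underutilization rate ≈ 8.48%; headline unemployment rate ≈ 4.04%.

Labor force = 190.99 + 8.04 = 199.03 million.
Numerator = 8.04 + 1.45 + 7.52 = 17.01 million.
Denominator = 199.03 + 1.45 = 200.48 million.
Broad rate = 17.01 / 200.48 = 8.48%.
Headline unemployment rate = 8.04 / 199.03 = 4.04%.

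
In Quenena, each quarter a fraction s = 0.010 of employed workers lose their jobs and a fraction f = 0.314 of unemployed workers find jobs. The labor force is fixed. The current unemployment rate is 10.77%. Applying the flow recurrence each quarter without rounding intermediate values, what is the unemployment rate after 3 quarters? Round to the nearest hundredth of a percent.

Unemployment rate after three quarters ≈ 5.46%.

With a fixed labor force, u_{t+1} = u_t + s·(1−u_t) − f·u_t = u_t·(1−s−f) + s.
Here 1−s−f = 0.676 and s = 0.010.
u_1 = 0.107700 × 0.676 + 0.010 = 0.082805.
u_2 = 0.082805 × 0.676 + 0.010 = 0.065976.
u_3 = 0.065976 × 0.676 + 0.010 = 0.054600.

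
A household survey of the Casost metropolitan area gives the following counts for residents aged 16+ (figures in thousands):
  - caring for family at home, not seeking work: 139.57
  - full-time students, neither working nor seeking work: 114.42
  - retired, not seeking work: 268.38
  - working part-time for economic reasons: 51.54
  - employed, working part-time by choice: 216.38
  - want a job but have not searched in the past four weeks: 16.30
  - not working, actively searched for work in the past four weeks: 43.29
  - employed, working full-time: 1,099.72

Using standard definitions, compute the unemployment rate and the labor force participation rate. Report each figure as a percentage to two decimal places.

Employed = 51.54 + 216.38 + 1,099.72 = 1,367.64 thousand (anyone who worked, including part-time for economic reasons, counts as employed).
Unemployed = 43.29 thousand.
Labor force = 1,367.64 + 43.29 = 1,410.93 thousand.
Not in labor force = 139.57 + 114.42 + 268.38 + 16.30 = 538.67 thousand (those not working and not actively searching are outside the labor force — including those who want a job but have given up searching).
Civilian working-age population = 1,410.93 + 538.67 = 1,949.60 thousand.
Unemployment rate = 43.29 / 1,410.93 = 3.07%.
Labor force participation rate = 1,410.93 / 1,949.60 = 72.37%.

Unemployment rate ≈ 3.07%; labor force participation rate ≈ 72.37%.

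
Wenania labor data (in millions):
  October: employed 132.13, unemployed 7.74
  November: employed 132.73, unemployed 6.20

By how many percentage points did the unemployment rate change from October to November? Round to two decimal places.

The unemployment rate changed by −1.07 percentage points.

October: labor force = 132.13 + 7.74 = 139.87; u = 7.74/139.87 = 5.53%.
November: labor force = 132.73 + 6.20 = 138.93; u = 6.20/138.93 = 4.46%.
Change = 4.46% − 5.53% = −1.07 pp.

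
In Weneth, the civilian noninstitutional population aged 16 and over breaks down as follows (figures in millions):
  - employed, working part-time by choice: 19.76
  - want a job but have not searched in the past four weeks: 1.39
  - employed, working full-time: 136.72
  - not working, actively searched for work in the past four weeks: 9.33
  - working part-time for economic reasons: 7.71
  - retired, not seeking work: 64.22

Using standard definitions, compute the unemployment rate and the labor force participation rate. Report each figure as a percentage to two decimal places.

Unemployment rate ≈ 5.38%; labor force participation rate ≈ 72.56%.

Employed = 19.76 + 136.72 + 7.71 = 164.19 million (anyone who worked, including part-time for economic reasons, counts as employed).
Unemployed = 9.33 million.
Labor force = 164.19 + 9.33 = 173.52 million.
Not in labor force = 1.39 + 64.22 = 65.61 million (those not working and not actively searching are outside the labor force — including those who want a job but have given up searching).
Civilian working-age population = 173.52 + 65.61 = 239.13 million.
Unemployment rate = 9.33 / 173.52 = 5.38%.
Labor force participation rate = 173.52 / 239.13 = 72.56%.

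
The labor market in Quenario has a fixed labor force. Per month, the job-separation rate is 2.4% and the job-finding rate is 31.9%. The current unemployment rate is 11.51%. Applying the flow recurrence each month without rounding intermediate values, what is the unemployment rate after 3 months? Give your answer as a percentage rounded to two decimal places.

Unemployment rate after three months ≈ 8.28%.

With a fixed labor force, u_{t+1} = u_t + s·(1−u_t) − f·u_t = u_t·(1−s−f) + s.
Here 1−s−f = 0.657 and s = 0.024.
u_1 = 0.115100 × 0.657 + 0.024 = 0.099621.
u_2 = 0.099621 × 0.657 + 0.024 = 0.089451.
u_3 = 0.089451 × 0.657 + 0.024 = 0.082769.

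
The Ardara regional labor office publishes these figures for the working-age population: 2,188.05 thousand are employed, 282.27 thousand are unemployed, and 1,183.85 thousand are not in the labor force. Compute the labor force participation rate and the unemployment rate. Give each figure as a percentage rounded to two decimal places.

Labor force = employed + unemployed = 2,188.05 + 282.27 = 2,470.32 thousand.
Working-age population = 2,470.32 + 1,183.85 = 3,654.17 thousand.
Unemployment rate = 282.27 / 2,470.32 = 11.43%.
Labor force participation rate = 2,470.32 / 3,654.17 = 67.60%.

Labor force participation rate ≈ 67.60%; unemployment rate ≈ 11.43%.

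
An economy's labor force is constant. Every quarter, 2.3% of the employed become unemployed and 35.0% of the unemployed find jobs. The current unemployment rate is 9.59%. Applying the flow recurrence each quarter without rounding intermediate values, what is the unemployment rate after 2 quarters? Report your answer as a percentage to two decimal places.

With a fixed labor force, u_{t+1} = u_t + s·(1−u_t) − f·u_t = u_t·(1−s−f) + s.
Here 1−s−f = 0.627 and s = 0.023.
u_1 = 0.095900 × 0.627 + 0.023 = 0.083129.
u_2 = 0.083129 × 0.627 + 0.023 = 0.075122.

Unemployment rate after two quarters ≈ 7.51%.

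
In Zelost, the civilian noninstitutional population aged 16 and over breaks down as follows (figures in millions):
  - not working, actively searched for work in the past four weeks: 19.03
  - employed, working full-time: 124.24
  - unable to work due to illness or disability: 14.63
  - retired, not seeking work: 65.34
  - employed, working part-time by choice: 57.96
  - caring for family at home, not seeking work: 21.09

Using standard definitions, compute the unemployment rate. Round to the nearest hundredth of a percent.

Employed = 124.24 + 57.96 = 182.20 million.
Unemployed = 19.03 million.
Labor force = 182.20 + 19.03 = 201.23 million.
Unemployment rate = 19.03 / 201.23 = 9.46%.

Unemployment rate ≈ 9.46%.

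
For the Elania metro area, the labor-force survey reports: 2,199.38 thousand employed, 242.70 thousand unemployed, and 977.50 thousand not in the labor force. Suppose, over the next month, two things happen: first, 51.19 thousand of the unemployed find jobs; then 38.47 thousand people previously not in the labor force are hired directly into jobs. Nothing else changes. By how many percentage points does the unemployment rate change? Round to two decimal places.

The unemployment rate changes by −2.22 percentage points.

Initially, labor force = 2,199.38 + 242.70 = 2,442.08 thousand, so u = 242.70/2,442.08 = 9.94%.
After the first change, unemployed falls and employed rises by 51.19; labor force unchanged → E = 2,250.57, U = 191.51, labor force = 2,442.08 thousand.
After the second change, employed and labor force both rise by 38.47; unemployed unchanged → E = 2,289.04, U = 191.51, labor force = 2,480.55 thousand.
New unemployment rate = 191.51 / 2,480.55 = 7.72%.
Change = 7.72% − 9.94% = −2.22 percentage points.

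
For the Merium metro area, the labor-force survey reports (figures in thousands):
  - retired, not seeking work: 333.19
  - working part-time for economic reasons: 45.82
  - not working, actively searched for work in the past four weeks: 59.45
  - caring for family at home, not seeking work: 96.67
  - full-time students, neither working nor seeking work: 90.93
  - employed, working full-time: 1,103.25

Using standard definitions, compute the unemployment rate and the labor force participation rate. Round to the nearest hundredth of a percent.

Unemployment rate ≈ 4.92%; labor force participation rate ≈ 69.88%.

Employed = 45.82 + 1,103.25 = 1,149.07 thousand (anyone who worked, including part-time for economic reasons, counts as employed).
Unemployed = 59.45 thousand.
Labor force = 1,149.07 + 59.45 = 1,208.52 thousand.
Not in labor force = 333.19 + 96.67 + 90.93 = 520.79 thousand (those not working and not actively searching are outside the labor force).
Civilian working-age population = 1,208.52 + 520.79 = 1,729.31 thousand.
Unemployment rate = 59.45 / 1,208.52 = 4.92%.
Labor force participation rate = 1,208.52 / 1,729.31 = 69.88%.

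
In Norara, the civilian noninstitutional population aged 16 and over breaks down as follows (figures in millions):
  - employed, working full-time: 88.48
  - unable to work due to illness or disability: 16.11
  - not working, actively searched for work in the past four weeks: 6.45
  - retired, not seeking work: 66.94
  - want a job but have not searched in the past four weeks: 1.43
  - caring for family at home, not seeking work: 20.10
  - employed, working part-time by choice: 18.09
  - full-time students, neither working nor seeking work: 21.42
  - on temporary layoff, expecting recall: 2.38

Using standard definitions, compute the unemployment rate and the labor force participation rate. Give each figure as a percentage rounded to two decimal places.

Employed = 88.48 + 18.09 = 106.57 million.
Unemployed = 6.45 + 2.38 = 8.83 million (jobless and actively searching, or on temporary layoff).
Labor force = 106.57 + 8.83 = 115.40 million.
Not in labor force = 16.11 + 66.94 + 1.43 + 20.10 + 21.42 = 126.00 million (those not working and not actively searching are outside the labor force — including those who want a job but have given up searching).
Civilian working-age population = 115.40 + 126.00 = 241.40 million.
Unemployment rate = 8.83 / 115.40 = 7.65%.
Labor force participation rate = 115.40 / 241.40 = 47.80%.

Unemployment rate ≈ 7.65%; labor force participation rate ≈ 47.80%.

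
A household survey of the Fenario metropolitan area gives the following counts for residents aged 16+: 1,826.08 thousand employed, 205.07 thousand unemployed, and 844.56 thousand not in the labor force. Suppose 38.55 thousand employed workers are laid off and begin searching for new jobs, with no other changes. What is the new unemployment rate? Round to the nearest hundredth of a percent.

Initially, labor force = 1,826.08 + 205.07 = 2,031.15 thousand, so u = 205.07/2,031.15 = 10.10%.
After the change, employed falls and unemployed rises by 38.55; labor force unchanged → E = 1,787.53, U = 243.62, labor force = 2,031.15 thousand.
New unemployment rate = 243.62 / 2,031.15 = 11.99%.

New unemployment rate ≈ 11.99%.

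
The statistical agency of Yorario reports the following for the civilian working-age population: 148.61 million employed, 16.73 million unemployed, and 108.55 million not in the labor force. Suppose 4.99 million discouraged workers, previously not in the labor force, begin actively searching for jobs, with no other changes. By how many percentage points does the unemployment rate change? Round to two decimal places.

Initially, labor force = 148.61 + 16.73 = 165.34 million, so u = 16.73/165.34 = 10.12%.
After the change, unemployed and labor force both rise by 4.99 → E = 148.61, U = 21.72, labor force = 170.33 million.
New unemployment rate = 21.72 / 170.33 = 12.75%.
Change = 12.75% − 10.12% = +2.63 percentage points.

The unemployment rate changes by +2.63 percentage points.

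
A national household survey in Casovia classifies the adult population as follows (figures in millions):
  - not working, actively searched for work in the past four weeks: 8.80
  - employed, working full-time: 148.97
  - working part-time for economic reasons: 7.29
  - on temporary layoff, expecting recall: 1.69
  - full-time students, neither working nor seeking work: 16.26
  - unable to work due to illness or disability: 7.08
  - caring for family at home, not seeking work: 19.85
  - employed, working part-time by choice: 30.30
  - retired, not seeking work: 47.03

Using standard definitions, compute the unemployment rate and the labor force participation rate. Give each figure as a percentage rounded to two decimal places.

Employed = 148.97 + 7.29 + 30.30 = 186.56 million (anyone who worked, including part-time for economic reasons, counts as employed).
Unemployed = 8.80 + 1.69 = 10.49 million (jobless and actively searching, or on temporary layoff).
Labor force = 186.56 + 10.49 = 197.05 million.
Not in labor force = 16.26 + 7.08 + 19.85 + 47.03 = 90.22 million (those not working and not actively searching are outside the labor force).
Civilian working-age population = 197.05 + 90.22 = 287.27 million.
Unemployment rate = 10.49 / 197.05 = 5.32%.
Labor force participation rate = 197.05 / 287.27 = 68.59%.

Unemployment rate ≈ 5.32%; labor force participation rate ≈ 68.59%.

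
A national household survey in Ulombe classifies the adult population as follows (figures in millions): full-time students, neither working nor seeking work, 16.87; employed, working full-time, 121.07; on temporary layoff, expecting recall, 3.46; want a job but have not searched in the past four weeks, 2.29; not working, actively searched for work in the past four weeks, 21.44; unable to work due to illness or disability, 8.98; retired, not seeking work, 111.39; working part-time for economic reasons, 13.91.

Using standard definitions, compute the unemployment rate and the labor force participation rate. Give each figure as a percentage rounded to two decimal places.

Employed = 121.07 + 13.91 = 134.98 million (anyone who worked, including part-time for economic reasons, counts as employed).
Unemployed = 3.46 + 21.44 = 24.90 million (jobless and actively searching, or on temporary layoff).
Labor force = 134.98 + 24.90 = 159.88 million.
Not in labor force = 16.87 + 2.29 + 8.98 + 111.39 = 139.53 million (those not working and not actively searching are outside the labor force — including those who want a job but have given up searching).
Civilian working-age population = 159.88 + 139.53 = 299.41 million.
Unemployment rate = 24.90 / 159.88 = 15.57%.
Labor force participation rate = 159.88 / 299.41 = 53.40%.

Unemployment rate ≈ 15.57%; labor force participation rate ≈ 53.40%.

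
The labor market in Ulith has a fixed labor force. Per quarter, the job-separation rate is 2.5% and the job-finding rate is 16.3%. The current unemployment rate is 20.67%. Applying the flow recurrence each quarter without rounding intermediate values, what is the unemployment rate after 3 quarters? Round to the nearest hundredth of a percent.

Unemployment rate after three quarters ≈ 17.24%.

With a fixed labor force, u_{t+1} = u_t + s·(1−u_t) − f·u_t = u_t·(1−s−f) + s.
Here 1−s−f = 0.812 and s = 0.025.
u_1 = 0.206700 × 0.812 + 0.025 = 0.192840.
u_2 = 0.192840 × 0.812 + 0.025 = 0.181586.
u_3 = 0.181586 × 0.812 + 0.025 = 0.172448.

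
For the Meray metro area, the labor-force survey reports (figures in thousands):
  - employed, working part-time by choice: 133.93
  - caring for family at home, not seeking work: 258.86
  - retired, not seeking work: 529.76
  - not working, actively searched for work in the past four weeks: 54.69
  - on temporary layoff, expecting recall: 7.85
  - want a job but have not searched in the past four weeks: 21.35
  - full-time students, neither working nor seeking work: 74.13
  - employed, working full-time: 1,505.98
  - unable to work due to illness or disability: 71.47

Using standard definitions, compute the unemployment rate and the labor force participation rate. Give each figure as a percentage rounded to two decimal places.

Unemployment rate ≈ 3.67%; labor force participation rate ≈ 64.05%.

Employed = 133.93 + 1,505.98 = 1,639.91 thousand.
Unemployed = 54.69 + 7.85 = 62.54 thousand (jobless and actively searching, or on temporary layoff).
Labor force = 1,639.91 + 62.54 = 1,702.45 thousand.
Not in labor force = 258.86 + 529.76 + 21.35 + 74.13 + 71.47 = 955.57 thousand (those not working and not actively searching are outside the labor force — including those who want a job but have given up searching).
Civilian working-age population = 1,702.45 + 955.57 = 2,658.02 thousand.
Unemployment rate = 62.54 / 1,702.45 = 3.67%.
Labor force participation rate = 1,702.45 / 2,658.02 = 64.05%.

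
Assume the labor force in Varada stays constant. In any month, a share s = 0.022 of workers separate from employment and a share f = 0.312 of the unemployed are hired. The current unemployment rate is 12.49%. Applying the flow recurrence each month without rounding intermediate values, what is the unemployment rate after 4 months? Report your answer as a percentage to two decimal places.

Unemployment rate after four months ≈ 7.75%.

With a fixed labor force, u_{t+1} = u_t + s·(1−u_t) − f·u_t = u_t·(1−s−f) + s.
Here 1−s−f = 0.666 and s = 0.022.
u_1 = 0.124900 × 0.666 + 0.022 = 0.105183.
u_2 = 0.105183 × 0.666 + 0.022 = 0.092052.
u_3 = 0.092052 × 0.666 + 0.022 = 0.083307.
u_4 = 0.083307 × 0.666 + 0.022 = 0.077482.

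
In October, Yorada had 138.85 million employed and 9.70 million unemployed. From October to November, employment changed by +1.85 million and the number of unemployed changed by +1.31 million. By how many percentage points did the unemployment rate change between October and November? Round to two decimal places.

The unemployment rate changed by +0.73 percentage points.

October: labor force = 138.85 + 9.70 = 148.55; u = 9.70/148.55 = 6.53%.
November: labor force = 140.70 + 11.01 = 151.71; u = 11.01/151.71 = 7.26%.
Change = 7.26% − 6.53% = +0.73 pp.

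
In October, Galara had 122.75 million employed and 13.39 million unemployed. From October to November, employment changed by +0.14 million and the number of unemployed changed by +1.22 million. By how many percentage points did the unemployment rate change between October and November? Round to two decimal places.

The unemployment rate changed by +0.79 percentage points.

October: labor force = 122.75 + 13.39 = 136.14; u = 13.39/136.14 = 9.84%.
November: labor force = 122.89 + 14.61 = 137.50; u = 14.61/137.50 = 10.63%.
Change = 10.63% − 9.84% = +0.79 pp.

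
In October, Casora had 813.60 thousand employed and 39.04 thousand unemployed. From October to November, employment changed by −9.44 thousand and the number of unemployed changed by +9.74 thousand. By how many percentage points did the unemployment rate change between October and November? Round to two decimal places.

October: labor force = 813.60 + 39.04 = 852.64; u = 39.04/852.64 = 4.58%.
November: labor force = 804.16 + 48.78 = 852.94; u = 48.78/852.94 = 5.72%.
Change = 5.72% − 4.58% = +1.14 pp.

The unemployment rate changed by +1.14 percentage points.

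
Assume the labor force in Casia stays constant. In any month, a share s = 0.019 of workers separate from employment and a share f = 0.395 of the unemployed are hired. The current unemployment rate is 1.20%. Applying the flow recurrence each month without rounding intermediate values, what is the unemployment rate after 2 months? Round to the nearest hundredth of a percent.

Unemployment rate after two months ≈ 3.43%.

With a fixed labor force, u_{t+1} = u_t + s·(1−u_t) − f·u_t = u_t·(1−s−f) + s.
Here 1−s−f = 0.586 and s = 0.019.
u_1 = 0.012000 × 0.586 + 0.019 = 0.026032.
u_2 = 0.026032 × 0.586 + 0.019 = 0.034255.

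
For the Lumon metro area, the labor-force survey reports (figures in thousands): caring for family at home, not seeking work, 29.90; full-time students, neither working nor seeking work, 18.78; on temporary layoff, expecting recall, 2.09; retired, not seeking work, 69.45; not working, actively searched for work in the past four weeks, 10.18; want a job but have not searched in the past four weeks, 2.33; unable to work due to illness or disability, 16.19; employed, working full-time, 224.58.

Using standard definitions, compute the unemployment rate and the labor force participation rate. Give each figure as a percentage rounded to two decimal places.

Unemployment rate ≈ 5.18%; labor force participation rate ≈ 63.41%.

Employed = 224.58 thousand.
Unemployed = 2.09 + 10.18 = 12.27 thousand (jobless and actively searching, or on temporary layoff).
Labor force = 224.58 + 12.27 = 236.85 thousand.
Not in labor force = 29.90 + 18.78 + 69.45 + 2.33 + 16.19 = 136.65 thousand (those not working and not actively searching are outside the labor force — including those who want a job but have given up searching).
Civilian working-age population = 236.85 + 136.65 = 373.50 thousand.
Unemployment rate = 12.27 / 236.85 = 5.18%.
Labor force participation rate = 236.85 / 373.50 = 63.41%.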